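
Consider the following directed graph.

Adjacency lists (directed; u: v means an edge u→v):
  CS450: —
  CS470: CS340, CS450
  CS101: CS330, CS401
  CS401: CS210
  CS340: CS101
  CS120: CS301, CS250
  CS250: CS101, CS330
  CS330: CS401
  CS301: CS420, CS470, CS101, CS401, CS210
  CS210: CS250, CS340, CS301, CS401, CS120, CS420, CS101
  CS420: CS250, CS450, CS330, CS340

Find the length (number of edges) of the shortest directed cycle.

For each vertex v, BFS finds the shortest path from v back to v.
The shortest such closed walk is CS301 → CS210 → CS301, length 2.

2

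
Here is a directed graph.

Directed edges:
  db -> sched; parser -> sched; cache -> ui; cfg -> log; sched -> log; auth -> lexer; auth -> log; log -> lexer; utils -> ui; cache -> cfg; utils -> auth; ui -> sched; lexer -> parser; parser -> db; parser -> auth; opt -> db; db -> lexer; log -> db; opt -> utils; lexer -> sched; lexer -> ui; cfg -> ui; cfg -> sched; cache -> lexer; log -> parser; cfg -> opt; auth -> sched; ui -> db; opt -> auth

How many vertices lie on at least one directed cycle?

7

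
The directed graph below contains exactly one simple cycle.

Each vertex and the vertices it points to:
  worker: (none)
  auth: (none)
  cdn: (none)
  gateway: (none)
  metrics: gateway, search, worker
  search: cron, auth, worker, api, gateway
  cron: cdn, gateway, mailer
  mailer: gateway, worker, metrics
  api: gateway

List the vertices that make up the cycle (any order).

cron, mailer, search, metrics

DFS with gray/black marking from search:
search gray
  cron gray
    cdn gray
    cdn black
    gateway gray
    gateway black
    mailer gray
      mailer→gateway: gateway black — skip
      worker gray
      worker black
      metrics gray
        metrics→gateway: gateway black — skip
        metrics→search: search is gray → back edge
Back edge closes the cycle search → cron → mailer → metrics → search; its vertices are {cron, mailer, search, metrics}.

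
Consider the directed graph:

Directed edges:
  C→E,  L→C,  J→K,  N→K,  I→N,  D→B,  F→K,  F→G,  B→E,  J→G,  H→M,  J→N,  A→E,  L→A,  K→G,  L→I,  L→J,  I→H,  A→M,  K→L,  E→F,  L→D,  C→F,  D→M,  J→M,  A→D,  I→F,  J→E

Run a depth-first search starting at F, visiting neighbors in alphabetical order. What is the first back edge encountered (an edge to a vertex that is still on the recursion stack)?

DFS from F (visiting neighbors in alphabetical order); mark gray on enter, black on exit:
F gray
  G gray
  G black
  K gray
    K→G: G black — skip
    L gray
      A gray
        D gray
          B gray
            E gray
              E→F: F is gray → back edge
First back edge: E → F.

E->F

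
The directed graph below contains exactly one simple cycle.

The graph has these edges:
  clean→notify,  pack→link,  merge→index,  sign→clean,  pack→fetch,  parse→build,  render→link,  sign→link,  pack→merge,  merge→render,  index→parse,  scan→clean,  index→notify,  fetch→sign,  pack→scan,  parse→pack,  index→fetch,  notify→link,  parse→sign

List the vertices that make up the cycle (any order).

DFS with gray/black marking from parse:
parse gray
  pack gray
    fetch gray
      sign gray
        clean gray
          notify gray
            link gray
            link black
          notify black
        clean black
        sign→link: link black — skip
      sign black
    fetch black
    pack→link: link black — skip
    scan gray
      scan→clean: clean black — skip
    scan black
    merge gray
      index gray
        index→fetch: fetch black — skip
        index→parse: parse is gray → back edge
Back edge closes the cycle parse → pack → merge → index → parse; its vertices are {pack, index, merge, parse}.

pack, index, merge, parse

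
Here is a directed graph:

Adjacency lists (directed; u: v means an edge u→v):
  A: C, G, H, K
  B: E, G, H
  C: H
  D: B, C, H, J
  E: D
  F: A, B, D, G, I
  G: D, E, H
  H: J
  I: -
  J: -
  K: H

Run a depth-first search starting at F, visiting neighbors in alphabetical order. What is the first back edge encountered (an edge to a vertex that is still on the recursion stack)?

DFS from F (visiting neighbors in alphabetical order); mark gray on enter, black on exit:
F gray
  A gray
    C gray
      H gray
        J gray
        J black
      H black
    C black
    G gray
      D gray
        B gray
          E gray
            E→D: D is gray → back edge
First back edge: E → D.

E→D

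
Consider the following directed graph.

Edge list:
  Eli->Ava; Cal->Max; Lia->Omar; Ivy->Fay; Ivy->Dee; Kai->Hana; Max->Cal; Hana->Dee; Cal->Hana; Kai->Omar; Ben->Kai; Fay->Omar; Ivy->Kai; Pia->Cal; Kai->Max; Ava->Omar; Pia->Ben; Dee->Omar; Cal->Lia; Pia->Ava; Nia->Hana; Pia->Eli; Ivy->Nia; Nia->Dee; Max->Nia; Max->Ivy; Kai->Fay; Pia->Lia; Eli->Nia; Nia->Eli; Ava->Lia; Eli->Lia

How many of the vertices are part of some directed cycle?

6

A vertex is on a directed cycle iff it belongs to a strongly connected component of size ≥ 2 (or has a self-loop).
The vertices on cycles are {Cal, Eli, Ivy, Kai, Max, Nia} — 6 in total.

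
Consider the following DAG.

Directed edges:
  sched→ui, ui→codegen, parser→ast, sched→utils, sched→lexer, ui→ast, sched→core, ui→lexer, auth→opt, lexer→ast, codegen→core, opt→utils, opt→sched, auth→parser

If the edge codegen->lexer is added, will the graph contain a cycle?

No

Adding codegen→lexer creates a cycle iff lexer can already reach codegen.
Explore from lexer: no path reaches codegen. The graph stays acyclic.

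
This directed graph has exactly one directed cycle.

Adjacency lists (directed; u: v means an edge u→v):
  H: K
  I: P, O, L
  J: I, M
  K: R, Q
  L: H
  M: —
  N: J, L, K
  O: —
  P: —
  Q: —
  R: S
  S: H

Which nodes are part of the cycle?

DFS with gray/black marking from K:
K gray
  R gray
    S gray
      H gray
        H→K: K is gray → back edge
Back edge closes the cycle K → R → S → H → K; its vertices are {H, K, R, S}.

H, K, R, S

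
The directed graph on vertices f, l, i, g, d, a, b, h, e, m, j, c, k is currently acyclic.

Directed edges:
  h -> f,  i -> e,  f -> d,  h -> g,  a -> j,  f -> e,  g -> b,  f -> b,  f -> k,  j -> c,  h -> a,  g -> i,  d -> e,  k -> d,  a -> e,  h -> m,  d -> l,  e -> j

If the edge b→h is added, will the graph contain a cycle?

Adding b→h creates a cycle iff h can already reach b.
Path from h: h → g → b.
So h → … → b → h is a cycle.

Yes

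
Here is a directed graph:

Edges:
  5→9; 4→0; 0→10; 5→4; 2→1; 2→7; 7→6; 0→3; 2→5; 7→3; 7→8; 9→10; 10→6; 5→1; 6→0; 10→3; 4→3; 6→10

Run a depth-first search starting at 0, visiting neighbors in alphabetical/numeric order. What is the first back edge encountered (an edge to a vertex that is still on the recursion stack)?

6->0

DFS from 0 (visiting neighbors in alphabetical/numeric order); mark gray on enter, black on exit:
0 gray
  3 gray
  3 black
  10 gray
    10→3: 3 black — skip
    6 gray
      6→0: 0 is gray → back edge
First back edge: 6 → 0.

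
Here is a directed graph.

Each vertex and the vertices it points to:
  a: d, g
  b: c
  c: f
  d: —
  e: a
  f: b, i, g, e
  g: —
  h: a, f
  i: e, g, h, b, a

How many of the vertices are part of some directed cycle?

5

A vertex is on a directed cycle iff it belongs to a strongly connected component of size ≥ 2 (or has a self-loop).
The vertices on cycles are {b, c, f, h, i} — 5 in total.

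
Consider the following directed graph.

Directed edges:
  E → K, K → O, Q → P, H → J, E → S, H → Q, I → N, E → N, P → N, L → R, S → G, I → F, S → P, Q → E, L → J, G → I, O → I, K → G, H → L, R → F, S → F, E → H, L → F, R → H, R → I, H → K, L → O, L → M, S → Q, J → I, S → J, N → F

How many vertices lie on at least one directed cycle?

A vertex is on a directed cycle iff it belongs to a strongly connected component of size ≥ 2 (or has a self-loop).
The vertices on cycles are {E, H, L, Q, R, S} — 6 in total.

6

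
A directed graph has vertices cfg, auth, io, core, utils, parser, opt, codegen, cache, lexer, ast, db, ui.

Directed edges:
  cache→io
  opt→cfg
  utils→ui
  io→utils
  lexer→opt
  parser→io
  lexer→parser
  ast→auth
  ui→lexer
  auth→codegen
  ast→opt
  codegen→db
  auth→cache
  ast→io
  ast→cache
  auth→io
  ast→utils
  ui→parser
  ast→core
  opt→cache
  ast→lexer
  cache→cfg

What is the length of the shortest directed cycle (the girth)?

4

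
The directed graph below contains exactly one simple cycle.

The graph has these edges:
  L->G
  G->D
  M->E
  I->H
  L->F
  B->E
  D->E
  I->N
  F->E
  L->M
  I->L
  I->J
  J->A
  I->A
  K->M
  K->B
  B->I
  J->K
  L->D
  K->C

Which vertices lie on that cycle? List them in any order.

B, I, J, K

DFS with gray/black marking from I:
I gray
  H gray
  H black
  A gray
  A black
  L gray
    M gray
      E gray
      E black
    M black
    F gray
      F→E: E black — skip
    F black
    G gray
      D gray
        D→E: E black — skip
      D black
    G black
    L→D: D black — skip
  L black
  N gray
  N black
  J gray
    K gray
      C gray
      C black
      K→M: M black — skip
      B gray
        B→E: E black — skip
        B→I: I is gray → back edge
Back edge closes the cycle I → J → K → B → I; its vertices are {B, I, J, K}.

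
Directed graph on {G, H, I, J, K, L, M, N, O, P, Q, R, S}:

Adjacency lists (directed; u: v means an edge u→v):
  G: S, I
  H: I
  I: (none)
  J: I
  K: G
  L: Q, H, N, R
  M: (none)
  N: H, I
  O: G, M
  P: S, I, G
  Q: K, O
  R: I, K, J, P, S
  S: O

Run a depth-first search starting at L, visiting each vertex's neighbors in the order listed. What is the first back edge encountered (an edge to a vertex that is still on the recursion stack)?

O→G

DFS from L (visiting each vertex's neighbors in the order listed); mark gray on enter, black on exit:
L gray
  Q gray
    K gray
      G gray
        S gray
          O gray
            O→G: G is gray → back edge
First back edge: O → G.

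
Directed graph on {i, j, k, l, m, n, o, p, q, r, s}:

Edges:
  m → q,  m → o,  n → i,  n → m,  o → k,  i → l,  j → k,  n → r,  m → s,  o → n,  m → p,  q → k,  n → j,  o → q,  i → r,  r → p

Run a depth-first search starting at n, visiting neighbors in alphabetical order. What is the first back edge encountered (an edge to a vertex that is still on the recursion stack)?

DFS from n (visiting neighbors in alphabetical order); mark gray on enter, black on exit:
n gray
  i gray
    l gray
    l black
    r gray
      p gray
      p black
    r black
  i black
  j gray
    k gray
    k black
  j black
  m gray
    o gray
      o→k: k black — skip
      o→n: n is gray → back edge
First back edge: o → n.

o->n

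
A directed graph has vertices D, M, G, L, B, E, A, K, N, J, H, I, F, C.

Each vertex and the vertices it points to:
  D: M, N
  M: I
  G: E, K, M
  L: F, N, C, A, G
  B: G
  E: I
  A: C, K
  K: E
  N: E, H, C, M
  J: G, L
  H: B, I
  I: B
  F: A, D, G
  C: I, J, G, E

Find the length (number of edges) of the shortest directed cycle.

3

For each vertex v, BFS finds the shortest path from v back to v.
The shortest such closed walk is L → C → J → L, length 3.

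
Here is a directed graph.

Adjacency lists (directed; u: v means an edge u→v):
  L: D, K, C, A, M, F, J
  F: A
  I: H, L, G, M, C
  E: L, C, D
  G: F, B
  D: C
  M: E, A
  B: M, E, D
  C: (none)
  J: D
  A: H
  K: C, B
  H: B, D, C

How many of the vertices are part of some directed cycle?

8

A vertex is on a directed cycle iff it belongs to a strongly connected component of size ≥ 2 (or has a self-loop).
The vertices on cycles are {A, B, E, F, H, K, L, M} — 8 in total.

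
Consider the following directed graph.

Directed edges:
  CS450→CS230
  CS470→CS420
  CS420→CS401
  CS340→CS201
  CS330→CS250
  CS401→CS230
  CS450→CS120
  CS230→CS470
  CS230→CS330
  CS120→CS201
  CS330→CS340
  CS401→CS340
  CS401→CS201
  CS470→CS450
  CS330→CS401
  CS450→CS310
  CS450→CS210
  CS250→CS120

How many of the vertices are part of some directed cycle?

A vertex is on a directed cycle iff it belongs to a strongly connected component of size ≥ 2 (or has a self-loop).
The vertices on cycles are {CS230, CS330, CS401, CS420, CS450, CS470} — 6 in total.

6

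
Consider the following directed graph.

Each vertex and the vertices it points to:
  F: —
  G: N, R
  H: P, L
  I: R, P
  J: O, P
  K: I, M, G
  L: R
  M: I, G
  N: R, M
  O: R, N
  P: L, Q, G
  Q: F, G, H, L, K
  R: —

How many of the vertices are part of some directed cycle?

8

A vertex is on a directed cycle iff it belongs to a strongly connected component of size ≥ 2 (or has a self-loop).
The vertices on cycles are {G, H, I, K, M, N, P, Q} — 8 in total.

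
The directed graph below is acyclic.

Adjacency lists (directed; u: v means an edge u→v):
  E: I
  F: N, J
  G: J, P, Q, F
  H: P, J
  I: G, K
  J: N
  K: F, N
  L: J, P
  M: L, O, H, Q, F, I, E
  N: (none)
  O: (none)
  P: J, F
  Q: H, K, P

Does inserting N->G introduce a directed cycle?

Yes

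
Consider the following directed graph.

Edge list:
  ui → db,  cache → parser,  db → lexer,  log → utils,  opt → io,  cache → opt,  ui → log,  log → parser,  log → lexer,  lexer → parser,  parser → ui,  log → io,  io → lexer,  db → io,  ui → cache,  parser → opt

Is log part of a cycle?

Yes

log is on a cycle iff log can reach itself via ≥1 edge.
log → parser → ui → log — yes.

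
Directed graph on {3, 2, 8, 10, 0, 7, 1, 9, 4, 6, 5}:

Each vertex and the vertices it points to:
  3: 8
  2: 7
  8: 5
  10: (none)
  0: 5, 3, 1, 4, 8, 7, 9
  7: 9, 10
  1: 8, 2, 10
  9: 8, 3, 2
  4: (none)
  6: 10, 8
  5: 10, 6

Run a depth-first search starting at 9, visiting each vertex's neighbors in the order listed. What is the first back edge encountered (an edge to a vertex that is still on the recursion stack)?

6->8

DFS from 9 (visiting each vertex's neighbors in the order listed); mark gray on enter, black on exit:
9 gray
  8 gray
    5 gray
      10 gray
      10 black
      6 gray
        6→10: 10 black — skip
        6→8: 8 is gray → back edge
First back edge: 6 → 8.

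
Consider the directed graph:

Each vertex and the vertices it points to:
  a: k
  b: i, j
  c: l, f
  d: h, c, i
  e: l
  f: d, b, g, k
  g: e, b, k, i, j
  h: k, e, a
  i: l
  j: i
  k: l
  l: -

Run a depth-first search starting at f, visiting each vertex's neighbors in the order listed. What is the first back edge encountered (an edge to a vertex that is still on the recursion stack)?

DFS from f (visiting each vertex's neighbors in the order listed); mark gray on enter, black on exit:
f gray
  d gray
    h gray
      k gray
        l gray
        l black
      k black
      e gray
        e→l: l black — skip
      e black
      a gray
        a→k: k black — skip
      a black
    h black
    c gray
      c→l: l black — skip
      c→f: f is gray → back edge
First back edge: c → f.

c→f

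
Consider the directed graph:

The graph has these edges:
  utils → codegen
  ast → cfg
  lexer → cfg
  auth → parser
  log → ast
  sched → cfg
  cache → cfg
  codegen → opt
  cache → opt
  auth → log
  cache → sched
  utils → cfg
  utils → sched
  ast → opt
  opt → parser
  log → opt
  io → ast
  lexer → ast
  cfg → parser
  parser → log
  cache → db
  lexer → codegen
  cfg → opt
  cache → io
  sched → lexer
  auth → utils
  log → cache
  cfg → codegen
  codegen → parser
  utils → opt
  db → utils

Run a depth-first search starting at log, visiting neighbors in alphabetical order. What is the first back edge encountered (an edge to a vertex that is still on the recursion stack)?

parser->log

DFS from log (visiting neighbors in alphabetical order); mark gray on enter, black on exit:
log gray
  ast gray
    cfg gray
      codegen gray
        opt gray
          parser gray
            parser→log: log is gray → back edge
First back edge: parser → log.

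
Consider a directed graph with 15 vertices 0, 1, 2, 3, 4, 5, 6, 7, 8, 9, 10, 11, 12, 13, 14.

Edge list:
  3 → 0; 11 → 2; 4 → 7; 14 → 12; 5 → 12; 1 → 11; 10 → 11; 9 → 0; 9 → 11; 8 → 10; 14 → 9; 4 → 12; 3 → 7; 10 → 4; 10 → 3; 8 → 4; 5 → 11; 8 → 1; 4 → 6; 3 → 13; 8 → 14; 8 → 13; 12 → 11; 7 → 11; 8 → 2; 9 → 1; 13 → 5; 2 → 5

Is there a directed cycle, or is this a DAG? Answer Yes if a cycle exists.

Yes

DFS with white/gray/black marking, starting from 1:
1 gray
  11 gray
    2 gray
      5 gray
        12 gray
          12→11: 11 is gray → back edge
Back edge found, so a cycle exists: 11 → 2 → 5 → 12 → 11.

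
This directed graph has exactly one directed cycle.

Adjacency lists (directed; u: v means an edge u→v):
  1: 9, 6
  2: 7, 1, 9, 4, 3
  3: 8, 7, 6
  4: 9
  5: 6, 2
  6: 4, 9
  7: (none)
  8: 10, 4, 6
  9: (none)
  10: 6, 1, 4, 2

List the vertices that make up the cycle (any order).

DFS with gray/black marking from 2:
2 gray
  7 gray
  7 black
  1 gray
    9 gray
    9 black
    6 gray
      4 gray
        4→9: 9 black — skip
      4 black
      6→9: 9 black — skip
    6 black
  1 black
  2→9: 9 black — skip
  2→4: 4 black — skip
  3 gray
    8 gray
      10 gray
        10→6: 6 black — skip
        10→1: 1 black — skip
        10→4: 4 black — skip
        10→2: 2 is gray → back edge
Back edge closes the cycle 2 → 3 → 8 → 10 → 2; its vertices are {2, 3, 8, 10}.

2, 3, 8, 10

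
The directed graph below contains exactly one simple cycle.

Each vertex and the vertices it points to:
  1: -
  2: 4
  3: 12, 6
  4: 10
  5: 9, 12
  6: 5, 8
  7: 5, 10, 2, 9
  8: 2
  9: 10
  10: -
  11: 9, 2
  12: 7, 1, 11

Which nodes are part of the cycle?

5, 7, 12

DFS with gray/black marking from 12:
12 gray
  7 gray
    5 gray
      9 gray
        10 gray
        10 black
      9 black
      5→12: 12 is gray → back edge
Back edge closes the cycle 12 → 7 → 5 → 12; its vertices are {5, 7, 12}.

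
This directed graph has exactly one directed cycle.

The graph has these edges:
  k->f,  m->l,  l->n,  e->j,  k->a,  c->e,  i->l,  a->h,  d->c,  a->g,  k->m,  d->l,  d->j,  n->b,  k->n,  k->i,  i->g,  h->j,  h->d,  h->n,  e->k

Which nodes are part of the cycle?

DFS with gray/black marking from e:
e gray
  k gray
    i gray
      l gray
        n gray
          b gray
          b black
        n black
      l black
      g gray
      g black
    i black
    m gray
      m→l: l black — skip
    m black
    a gray
      h gray
        d gray
          d→l: l black — skip
          j gray
          j black
          c gray
            c→e: e is gray → back edge
Back edge closes the cycle e → k → a → h → d → c → e; its vertices are {a, c, d, e, h, k}.

a, c, d, e, h, k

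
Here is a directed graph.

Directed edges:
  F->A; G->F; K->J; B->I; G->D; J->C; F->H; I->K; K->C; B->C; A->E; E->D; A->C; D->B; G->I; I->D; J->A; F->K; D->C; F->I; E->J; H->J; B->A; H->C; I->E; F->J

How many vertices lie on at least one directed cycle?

7

A vertex is on a directed cycle iff it belongs to a strongly connected component of size ≥ 2 (or has a self-loop).
The vertices on cycles are {A, B, D, E, I, J, K} — 7 in total.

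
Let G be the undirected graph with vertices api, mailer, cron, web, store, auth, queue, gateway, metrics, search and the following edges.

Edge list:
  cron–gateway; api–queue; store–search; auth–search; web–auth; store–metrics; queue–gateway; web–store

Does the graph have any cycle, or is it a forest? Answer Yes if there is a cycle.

DFS, tracking each vertex's parent; an edge to a visited non-parent vertex closes a cycle.
Start from store:
visit store (parent –)
  visit web (parent store)
    visit auth (parent web)
      visit search (parent auth)
        search–auth: parent, skip
        search–store: store visited and ≠ parent → cycle
Cycle: store – web – auth – search – store.

Yes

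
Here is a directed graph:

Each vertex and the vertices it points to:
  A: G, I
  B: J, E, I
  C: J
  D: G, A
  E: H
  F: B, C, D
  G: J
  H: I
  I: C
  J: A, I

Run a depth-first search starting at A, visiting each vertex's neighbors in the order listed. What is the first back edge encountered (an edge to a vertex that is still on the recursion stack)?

DFS from A (visiting each vertex's neighbors in the order listed); mark gray on enter, black on exit:
A gray
  G gray
    J gray
      J→A: A is gray → back edge
First back edge: J → A.

J->A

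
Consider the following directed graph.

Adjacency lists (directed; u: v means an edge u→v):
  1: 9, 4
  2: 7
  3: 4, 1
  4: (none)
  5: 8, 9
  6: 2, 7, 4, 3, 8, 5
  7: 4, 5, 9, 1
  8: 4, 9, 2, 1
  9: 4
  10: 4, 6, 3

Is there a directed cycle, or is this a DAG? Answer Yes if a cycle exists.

Yes

DFS with white/gray/black marking, starting from 1:
1 gray
  9 gray
    4 gray
    4 black
  9 black
  1→4: 4 black — skip
1 black
2 gray
  7 gray
    7→4: 4 black — skip
    5 gray
      8 gray
        8→4: 4 black — skip
        8→9: 9 black — skip
        8→2: 2 is gray → back edge
Back edge found, so a cycle exists: 2 → 7 → 5 → 8 → 2.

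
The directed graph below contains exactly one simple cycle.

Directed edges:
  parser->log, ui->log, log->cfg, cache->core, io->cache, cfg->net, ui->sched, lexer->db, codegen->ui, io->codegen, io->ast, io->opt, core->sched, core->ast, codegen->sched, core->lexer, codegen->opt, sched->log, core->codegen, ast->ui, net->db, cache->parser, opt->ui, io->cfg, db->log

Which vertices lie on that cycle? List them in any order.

db, cfg, log, net

DFS with gray/black marking from cfg:
cfg gray
  net gray
    db gray
      log gray
        log→cfg: cfg is gray → back edge
Back edge closes the cycle cfg → net → db → log → cfg; its vertices are {db, cfg, log, net}.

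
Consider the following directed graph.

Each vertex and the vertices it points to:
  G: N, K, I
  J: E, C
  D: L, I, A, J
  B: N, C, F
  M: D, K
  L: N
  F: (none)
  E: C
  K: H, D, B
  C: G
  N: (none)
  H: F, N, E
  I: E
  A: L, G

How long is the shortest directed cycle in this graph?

4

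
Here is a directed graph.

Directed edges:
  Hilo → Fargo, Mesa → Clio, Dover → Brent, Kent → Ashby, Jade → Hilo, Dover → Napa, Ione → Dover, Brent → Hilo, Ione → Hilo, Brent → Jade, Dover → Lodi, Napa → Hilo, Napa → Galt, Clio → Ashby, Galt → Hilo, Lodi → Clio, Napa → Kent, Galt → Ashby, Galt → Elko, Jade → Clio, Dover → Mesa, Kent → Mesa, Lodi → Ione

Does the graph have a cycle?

Yes

DFS with white/gray/black marking, starting from Brent:
Brent gray
  Jade gray
    Clio gray
      Ashby gray
      Ashby black
    Clio black
    Hilo gray
      Fargo gray
      Fargo black
    Hilo black
  Jade black
  Brent→Hilo: Hilo black — skip
Brent black
Dover gray
  Napa gray
    Galt gray
      Galt→Hilo: Hilo black — skip
      Galt→Ashby: Ashby black — skip
      Elko gray
      Elko black
    Galt black
    Kent gray
      Mesa gray
        Mesa→Clio: Clio black — skip
      Mesa black
      Kent→Ashby: Ashby black — skip
    Kent black
    Napa→Hilo: Hilo black — skip
  Napa black
  Lodi gray
    Ione gray
      Ione→Dover: Dover is gray → back edge
Back edge found, so a cycle exists: Dover → Lodi → Ione → Dover.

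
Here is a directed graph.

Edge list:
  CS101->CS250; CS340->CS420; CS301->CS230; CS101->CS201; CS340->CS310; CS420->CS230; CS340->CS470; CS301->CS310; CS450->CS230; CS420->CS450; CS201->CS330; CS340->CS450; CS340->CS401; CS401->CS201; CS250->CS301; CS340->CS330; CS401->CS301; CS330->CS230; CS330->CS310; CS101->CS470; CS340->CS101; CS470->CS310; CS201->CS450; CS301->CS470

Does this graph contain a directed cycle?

No

DFS with white/gray/black marking, starting from CS470:
CS470 gray
  CS310 gray
  CS310 black
CS470 black
CS201 gray
  CS450 gray
    CS230 gray
    CS230 black
  CS450 black
  CS330 gray
    CS330→CS310: CS310 black — skip
    CS330→CS230: CS230 black — skip
  CS330 black
CS201 black
CS101 gray
  CS250 gray
    CS301 gray
      CS301→CS310: CS310 black — skip
      CS301→CS230: CS230 black — skip
      CS301→CS470: CS470 black — skip
    CS301 black
  CS250 black
  CS101→CS470: CS470 black — skip
  CS101→CS201: CS201 black — skip
CS101 black
CS340 gray
  CS340→CS310: CS310 black — skip
  CS401 gray
    CS401→CS201: CS201 black — skip
    CS401→CS301: CS301 black — skip
  CS401 black
  CS340→CS450: CS450 black — skip
  CS420 gray
    CS420→CS450: CS450 black — skip
    CS420→CS230: CS230 black — skip
  CS420 black
  CS340→CS470: CS470 black — skip
  CS340→CS101: CS101 black — skip
  CS340→CS330: CS330 black — skip
CS340 black
Every edge goes to a white or black vertex — no back edge, so the graph is acyclic.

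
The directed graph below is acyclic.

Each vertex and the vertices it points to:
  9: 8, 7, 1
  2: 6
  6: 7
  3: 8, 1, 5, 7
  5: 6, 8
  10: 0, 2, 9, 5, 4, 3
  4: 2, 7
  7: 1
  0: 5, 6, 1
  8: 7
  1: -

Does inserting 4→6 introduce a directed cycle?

No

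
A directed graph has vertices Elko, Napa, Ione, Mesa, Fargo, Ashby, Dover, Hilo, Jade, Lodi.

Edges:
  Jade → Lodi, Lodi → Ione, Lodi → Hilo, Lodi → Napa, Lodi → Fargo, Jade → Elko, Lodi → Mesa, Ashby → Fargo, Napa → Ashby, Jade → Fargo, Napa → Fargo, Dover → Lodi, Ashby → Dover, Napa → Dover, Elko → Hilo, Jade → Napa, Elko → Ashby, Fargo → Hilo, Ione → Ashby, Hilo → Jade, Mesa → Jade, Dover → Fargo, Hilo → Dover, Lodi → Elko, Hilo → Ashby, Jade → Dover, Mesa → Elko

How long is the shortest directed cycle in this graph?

For each vertex v, BFS finds the shortest path from v back to v.
The shortest such closed walk is Lodi → Hilo → Jade → Lodi, length 3.

3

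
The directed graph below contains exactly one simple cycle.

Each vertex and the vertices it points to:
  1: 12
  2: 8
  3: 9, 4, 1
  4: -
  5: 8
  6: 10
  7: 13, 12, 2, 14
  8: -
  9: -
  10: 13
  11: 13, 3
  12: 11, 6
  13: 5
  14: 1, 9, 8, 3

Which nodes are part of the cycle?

DFS with gray/black marking from 12:
12 gray
  11 gray
    13 gray
      5 gray
        8 gray
        8 black
      5 black
    13 black
    3 gray
      9 gray
      9 black
      4 gray
      4 black
      1 gray
        1→12: 12 is gray → back edge
Back edge closes the cycle 12 → 11 → 3 → 1 → 12; its vertices are {1, 3, 11, 12}.

1, 3, 11, 12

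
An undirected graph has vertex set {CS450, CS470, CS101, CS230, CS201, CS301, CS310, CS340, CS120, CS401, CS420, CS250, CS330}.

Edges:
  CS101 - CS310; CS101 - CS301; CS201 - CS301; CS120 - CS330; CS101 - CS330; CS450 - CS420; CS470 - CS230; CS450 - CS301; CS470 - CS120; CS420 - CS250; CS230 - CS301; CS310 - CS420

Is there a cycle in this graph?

Yes

DFS, tracking each vertex's parent; an edge to a visited non-parent vertex closes a cycle.
Start from CS120:
visit CS120 (parent –)
  visit CS330 (parent CS120)
    visit CS101 (parent CS330)
      visit CS301 (parent CS101)
        visit CS230 (parent CS301)
          CS230–CS301: parent, skip
          visit CS470 (parent CS230)
            CS470–CS120: CS120 visited and ≠ parent → cycle
Cycle: CS120 – CS330 – CS101 – CS301 – CS230 – CS470 – CS120.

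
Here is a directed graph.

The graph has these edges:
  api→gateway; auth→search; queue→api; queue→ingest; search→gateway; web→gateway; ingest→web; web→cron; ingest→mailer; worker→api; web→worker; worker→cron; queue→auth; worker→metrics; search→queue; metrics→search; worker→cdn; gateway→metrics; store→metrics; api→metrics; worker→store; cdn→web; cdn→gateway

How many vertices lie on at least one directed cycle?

11

A vertex is on a directed cycle iff it belongs to a strongly connected component of size ≥ 2 (or has a self-loop).
The vertices on cycles are {api, cdn, web, auth, queue, store, ingest, search, worker, gateway, metrics} — 11 in total.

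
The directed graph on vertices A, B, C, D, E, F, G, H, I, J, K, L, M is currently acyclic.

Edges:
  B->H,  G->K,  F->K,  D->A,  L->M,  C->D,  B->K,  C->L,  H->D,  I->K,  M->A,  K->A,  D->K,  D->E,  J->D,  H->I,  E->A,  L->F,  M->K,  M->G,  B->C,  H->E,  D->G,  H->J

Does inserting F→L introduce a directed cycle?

Yes

Adding F→L creates a cycle iff L can already reach F.
Path from L: L → F.
So L → … → F → L is a cycle.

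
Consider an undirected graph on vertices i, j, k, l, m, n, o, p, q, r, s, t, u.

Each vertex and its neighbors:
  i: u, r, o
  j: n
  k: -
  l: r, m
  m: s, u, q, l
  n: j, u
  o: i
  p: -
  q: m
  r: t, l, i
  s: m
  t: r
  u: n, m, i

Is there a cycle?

Yes

DFS, tracking each vertex's parent; an edge to a visited non-parent vertex closes a cycle.
Start from m:
visit m (parent –)
  visit s (parent m)
    s–m: parent, skip
  visit u (parent m)
    visit n (parent u)
      visit j (parent n)
        j–n: parent, skip
      n–u: parent, skip
    u–m: parent, skip
    visit i (parent u)
      i–u: parent, skip
      visit r (parent i)
        visit t (parent r)
          t–r: parent, skip
        visit l (parent r)
          l–r: parent, skip
          l–m: m visited and ≠ parent → cycle
Cycle: m – u – i – r – l – m.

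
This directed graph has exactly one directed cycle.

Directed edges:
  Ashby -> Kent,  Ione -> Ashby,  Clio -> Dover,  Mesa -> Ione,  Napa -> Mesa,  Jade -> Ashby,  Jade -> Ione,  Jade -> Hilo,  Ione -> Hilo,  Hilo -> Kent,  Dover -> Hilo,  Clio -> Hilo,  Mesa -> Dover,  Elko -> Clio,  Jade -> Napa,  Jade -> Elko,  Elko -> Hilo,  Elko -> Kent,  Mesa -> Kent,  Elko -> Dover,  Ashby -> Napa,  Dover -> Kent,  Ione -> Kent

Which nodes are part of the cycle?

DFS with gray/black marking from Ashby:
Ashby gray
  Kent gray
  Kent black
  Napa gray
    Mesa gray
      Ione gray
        Ione→Kent: Kent black — skip
        Ione→Ashby: Ashby is gray → back edge
Back edge closes the cycle Ashby → Napa → Mesa → Ione → Ashby; its vertices are {Ione, Mesa, Napa, Ashby}.

Ione, Mesa, Napa, Ashby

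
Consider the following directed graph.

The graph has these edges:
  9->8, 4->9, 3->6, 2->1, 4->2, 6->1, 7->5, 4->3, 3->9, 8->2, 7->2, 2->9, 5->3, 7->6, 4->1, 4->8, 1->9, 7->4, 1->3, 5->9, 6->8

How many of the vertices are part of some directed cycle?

A vertex is on a directed cycle iff it belongs to a strongly connected component of size ≥ 2 (or has a self-loop).
The vertices on cycles are {1, 2, 3, 6, 8, 9} — 6 in total.

6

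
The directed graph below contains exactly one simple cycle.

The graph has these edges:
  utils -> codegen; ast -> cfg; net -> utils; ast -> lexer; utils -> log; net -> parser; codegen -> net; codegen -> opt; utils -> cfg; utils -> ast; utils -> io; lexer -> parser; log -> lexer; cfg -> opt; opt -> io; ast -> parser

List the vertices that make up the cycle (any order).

net, utils, codegen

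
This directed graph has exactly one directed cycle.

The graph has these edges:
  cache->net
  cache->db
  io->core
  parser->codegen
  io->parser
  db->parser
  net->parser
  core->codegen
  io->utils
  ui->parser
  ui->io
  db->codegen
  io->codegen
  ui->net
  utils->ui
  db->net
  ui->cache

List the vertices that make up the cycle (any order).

DFS with gray/black marking from io:
io gray
  utils gray
    ui gray
      cache gray
        db gray
          parser gray
            codegen gray
            codegen black
          parser black
          db→codegen: codegen black — skip
          net gray
            net→parser: parser black — skip
          net black
        db black
        cache→net: net black — skip
      cache black
      ui→net: net black — skip
      ui→io: io is gray → back edge
Back edge closes the cycle io → utils → ui → io; its vertices are {io, ui, utils}.

io, ui, utils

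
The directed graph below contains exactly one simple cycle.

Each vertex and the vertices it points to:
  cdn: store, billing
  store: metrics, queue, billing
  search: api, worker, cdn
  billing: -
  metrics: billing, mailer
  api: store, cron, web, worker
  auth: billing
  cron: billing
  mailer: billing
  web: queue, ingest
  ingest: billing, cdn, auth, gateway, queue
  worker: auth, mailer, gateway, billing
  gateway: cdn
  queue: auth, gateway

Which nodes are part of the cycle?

DFS with gray/black marking from store:
store gray
  metrics gray
    billing gray
    billing black
    mailer gray
      mailer→billing: billing black — skip
    mailer black
  metrics black
  queue gray
    auth gray
      auth→billing: billing black — skip
    auth black
    gateway gray
      cdn gray
        cdn→store: store is gray → back edge
Back edge closes the cycle store → queue → gateway → cdn → store; its vertices are {cdn, queue, store, gateway}.

cdn, queue, store, gateway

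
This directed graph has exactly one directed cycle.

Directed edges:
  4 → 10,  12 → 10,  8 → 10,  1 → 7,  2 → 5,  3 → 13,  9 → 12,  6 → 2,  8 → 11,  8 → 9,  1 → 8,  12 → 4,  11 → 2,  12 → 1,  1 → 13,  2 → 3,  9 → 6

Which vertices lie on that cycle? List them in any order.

1, 8, 9, 12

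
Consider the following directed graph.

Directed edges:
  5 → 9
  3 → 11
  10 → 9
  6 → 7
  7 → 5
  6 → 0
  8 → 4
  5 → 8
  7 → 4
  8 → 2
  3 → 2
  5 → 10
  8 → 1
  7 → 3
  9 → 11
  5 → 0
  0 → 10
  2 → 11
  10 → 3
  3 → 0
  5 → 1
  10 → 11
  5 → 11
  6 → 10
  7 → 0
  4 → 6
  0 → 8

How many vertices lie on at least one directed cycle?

A vertex is on a directed cycle iff it belongs to a strongly connected component of size ≥ 2 (or has a self-loop).
The vertices on cycles are {0, 3, 4, 5, 6, 7, 8, 10} — 8 in total.

8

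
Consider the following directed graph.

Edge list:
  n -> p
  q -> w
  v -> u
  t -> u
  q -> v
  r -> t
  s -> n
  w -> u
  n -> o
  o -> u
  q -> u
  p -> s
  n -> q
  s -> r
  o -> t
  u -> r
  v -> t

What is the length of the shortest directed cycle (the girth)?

For each vertex v, BFS finds the shortest path from v back to v.
The shortest such closed walk is p → s → n → p, length 3.

3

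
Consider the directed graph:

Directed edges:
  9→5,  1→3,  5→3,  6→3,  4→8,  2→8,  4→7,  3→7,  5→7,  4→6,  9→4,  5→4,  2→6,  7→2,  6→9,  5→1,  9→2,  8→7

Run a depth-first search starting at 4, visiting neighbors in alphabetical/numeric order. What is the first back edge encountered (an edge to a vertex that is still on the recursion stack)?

2→6

DFS from 4 (visiting neighbors in alphabetical/numeric order); mark gray on enter, black on exit:
4 gray
  6 gray
    3 gray
      7 gray
        2 gray
          2→6: 6 is gray → back edge
First back edge: 2 → 6.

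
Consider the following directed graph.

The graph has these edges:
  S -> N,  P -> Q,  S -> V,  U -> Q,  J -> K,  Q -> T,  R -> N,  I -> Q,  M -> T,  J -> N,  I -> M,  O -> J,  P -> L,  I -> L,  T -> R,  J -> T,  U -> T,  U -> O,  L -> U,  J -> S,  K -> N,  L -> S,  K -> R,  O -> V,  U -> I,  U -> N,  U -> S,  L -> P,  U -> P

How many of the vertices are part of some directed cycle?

4

A vertex is on a directed cycle iff it belongs to a strongly connected component of size ≥ 2 (or has a self-loop).
The vertices on cycles are {I, L, P, U} — 4 in total.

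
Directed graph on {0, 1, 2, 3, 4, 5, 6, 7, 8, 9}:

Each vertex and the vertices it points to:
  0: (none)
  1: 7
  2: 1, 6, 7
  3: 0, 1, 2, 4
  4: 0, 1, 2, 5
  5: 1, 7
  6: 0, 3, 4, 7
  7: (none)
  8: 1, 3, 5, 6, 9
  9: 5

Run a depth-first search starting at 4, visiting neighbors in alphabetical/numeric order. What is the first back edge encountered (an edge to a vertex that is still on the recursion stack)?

DFS from 4 (visiting neighbors in alphabetical/numeric order); mark gray on enter, black on exit:
4 gray
  0 gray
  0 black
  1 gray
    7 gray
    7 black
  1 black
  2 gray
    2→1: 1 black — skip
    6 gray
      6→0: 0 black — skip
      3 gray
        3→0: 0 black — skip
        3→1: 1 black — skip
        3→2: 2 is gray → back edge
First back edge: 3 → 2.

3→2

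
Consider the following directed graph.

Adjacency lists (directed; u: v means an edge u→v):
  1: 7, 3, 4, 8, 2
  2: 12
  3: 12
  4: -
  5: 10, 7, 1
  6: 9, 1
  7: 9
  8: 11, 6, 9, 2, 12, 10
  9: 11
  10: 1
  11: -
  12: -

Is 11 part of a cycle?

11 lies on a cycle iff there is a path from 11 back to itself.
Exploring from 11, it never reaches itself; equivalently, its strongly connected component is a singleton.

No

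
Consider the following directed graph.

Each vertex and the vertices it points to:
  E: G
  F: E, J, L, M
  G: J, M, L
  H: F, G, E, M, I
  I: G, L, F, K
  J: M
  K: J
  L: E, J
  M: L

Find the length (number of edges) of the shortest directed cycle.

3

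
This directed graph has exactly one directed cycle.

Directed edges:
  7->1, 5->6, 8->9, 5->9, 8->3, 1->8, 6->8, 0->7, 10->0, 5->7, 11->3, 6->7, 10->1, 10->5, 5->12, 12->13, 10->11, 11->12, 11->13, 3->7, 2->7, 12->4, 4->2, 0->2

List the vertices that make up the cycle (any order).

DFS with gray/black marking from 1:
1 gray
  8 gray
    9 gray
    9 black
    3 gray
      7 gray
        7→1: 1 is gray → back edge
Back edge closes the cycle 1 → 8 → 3 → 7 → 1; its vertices are {1, 3, 7, 8}.

1, 3, 7, 8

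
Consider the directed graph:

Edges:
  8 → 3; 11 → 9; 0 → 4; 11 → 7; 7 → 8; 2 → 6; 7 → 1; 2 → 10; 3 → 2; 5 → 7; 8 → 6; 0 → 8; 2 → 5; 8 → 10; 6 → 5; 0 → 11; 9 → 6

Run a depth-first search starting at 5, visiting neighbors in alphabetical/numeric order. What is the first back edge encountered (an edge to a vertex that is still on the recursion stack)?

2->5

DFS from 5 (visiting neighbors in alphabetical/numeric order); mark gray on enter, black on exit:
5 gray
  7 gray
    1 gray
    1 black
    8 gray
      3 gray
        2 gray
          2→5: 5 is gray → back edge
First back edge: 2 → 5.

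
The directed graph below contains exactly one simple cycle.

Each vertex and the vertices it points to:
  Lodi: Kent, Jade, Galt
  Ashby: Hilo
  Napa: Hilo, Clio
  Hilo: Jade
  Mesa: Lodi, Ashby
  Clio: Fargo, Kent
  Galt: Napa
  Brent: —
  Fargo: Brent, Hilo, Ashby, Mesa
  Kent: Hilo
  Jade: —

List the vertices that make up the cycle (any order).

Clio, Galt, Lodi, Mesa, Napa, Fargo

DFS with gray/black marking from Clio:
Clio gray
  Fargo gray
    Brent gray
    Brent black
    Hilo gray
      Jade gray
      Jade black
    Hilo black
    Ashby gray
      Ashby→Hilo: Hilo black — skip
    Ashby black
    Mesa gray
      Lodi gray
        Kent gray
          Kent→Hilo: Hilo black — skip
        Kent black
        Lodi→Jade: Jade black — skip
        Galt gray
          Napa gray
            Napa→Hilo: Hilo black — skip
            Napa→Clio: Clio is gray → back edge
Back edge closes the cycle Clio → Fargo → Mesa → Lodi → Galt → Napa → Clio; its vertices are {Clio, Galt, Lodi, Mesa, Napa, Fargo}.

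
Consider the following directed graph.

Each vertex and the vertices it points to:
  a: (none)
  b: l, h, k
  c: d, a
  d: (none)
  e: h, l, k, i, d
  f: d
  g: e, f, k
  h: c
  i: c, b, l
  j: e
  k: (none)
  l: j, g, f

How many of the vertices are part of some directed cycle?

6

A vertex is on a directed cycle iff it belongs to a strongly connected component of size ≥ 2 (or has a self-loop).
The vertices on cycles are {b, e, g, i, j, l} — 6 in total.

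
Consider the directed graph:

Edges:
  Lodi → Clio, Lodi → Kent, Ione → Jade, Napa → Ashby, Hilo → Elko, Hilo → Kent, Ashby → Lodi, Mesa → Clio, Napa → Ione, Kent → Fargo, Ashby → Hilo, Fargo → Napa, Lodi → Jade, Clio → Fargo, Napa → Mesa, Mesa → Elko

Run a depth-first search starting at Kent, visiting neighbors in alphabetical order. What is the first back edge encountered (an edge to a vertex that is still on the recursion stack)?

Hilo→Kent

DFS from Kent (visiting neighbors in alphabetical order); mark gray on enter, black on exit:
Kent gray
  Fargo gray
    Napa gray
      Ashby gray
        Hilo gray
          Elko gray
          Elko black
          Hilo→Kent: Kent is gray → back edge
First back edge: Hilo → Kent.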